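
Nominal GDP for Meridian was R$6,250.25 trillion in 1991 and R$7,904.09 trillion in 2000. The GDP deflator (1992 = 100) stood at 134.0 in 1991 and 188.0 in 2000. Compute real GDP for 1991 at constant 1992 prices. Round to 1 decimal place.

R$4,664.4 trillion

Real GDP = Nominal / (GDP deflator/100) = 6250.25 / 1.340 = 4664.37.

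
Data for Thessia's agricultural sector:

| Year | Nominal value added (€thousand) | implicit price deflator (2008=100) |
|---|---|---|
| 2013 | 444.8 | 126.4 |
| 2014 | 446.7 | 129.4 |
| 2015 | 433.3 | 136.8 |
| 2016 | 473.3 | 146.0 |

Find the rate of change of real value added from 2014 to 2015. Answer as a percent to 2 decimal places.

-8.25%

Real value added 2014 = 446.7/1.294 = 345.21.
Real value added 2015 = 433.3/1.368 = 316.74.
Change = 316.74/345.21 − 1 = -0.0825.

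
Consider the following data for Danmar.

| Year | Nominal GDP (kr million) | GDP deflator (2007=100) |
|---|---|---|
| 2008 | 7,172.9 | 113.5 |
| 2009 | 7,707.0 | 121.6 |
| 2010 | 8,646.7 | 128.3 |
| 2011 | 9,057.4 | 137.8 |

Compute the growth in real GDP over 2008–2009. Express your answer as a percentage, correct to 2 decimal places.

Real GDP 2008 = 7172.9/1.135 = 6319.74.
Real GDP 2009 = 7707.0/1.216 = 6337.99.
Change = 6337.99/6319.74 − 1 = 0.0029.

0.29%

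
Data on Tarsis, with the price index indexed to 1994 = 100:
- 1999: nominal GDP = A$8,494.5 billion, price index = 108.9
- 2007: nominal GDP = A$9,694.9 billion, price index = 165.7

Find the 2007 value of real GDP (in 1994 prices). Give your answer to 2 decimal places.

A$5,850.88 billion

Real GDP = Nominal / (price index/100) = 9694.9 / 1.657 = 5850.88.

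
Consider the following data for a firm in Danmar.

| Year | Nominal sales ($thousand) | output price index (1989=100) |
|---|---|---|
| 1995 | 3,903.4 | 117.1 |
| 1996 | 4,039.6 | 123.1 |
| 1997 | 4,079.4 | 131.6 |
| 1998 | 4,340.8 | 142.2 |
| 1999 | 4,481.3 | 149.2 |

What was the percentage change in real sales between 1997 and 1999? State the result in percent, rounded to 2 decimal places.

-3.11%

Real sales 1997 = 4079.4/1.316 = 3099.85.
Real sales 1999 = 4481.3/1.492 = 3003.55.
Change = 3003.55/3099.85 − 1 = -0.0311.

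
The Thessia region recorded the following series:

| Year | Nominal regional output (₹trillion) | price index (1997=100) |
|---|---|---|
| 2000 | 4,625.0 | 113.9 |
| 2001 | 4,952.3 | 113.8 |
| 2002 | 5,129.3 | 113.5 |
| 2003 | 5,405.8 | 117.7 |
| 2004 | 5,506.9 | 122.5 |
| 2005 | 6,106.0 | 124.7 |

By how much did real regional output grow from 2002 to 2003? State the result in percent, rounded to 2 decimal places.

Real regional output 2002 = 5129.3/1.135 = 4519.21.
Real regional output 2003 = 5405.8/1.177 = 4592.86.
Change = 4592.86/4519.21 − 1 = 0.0163.

1.63%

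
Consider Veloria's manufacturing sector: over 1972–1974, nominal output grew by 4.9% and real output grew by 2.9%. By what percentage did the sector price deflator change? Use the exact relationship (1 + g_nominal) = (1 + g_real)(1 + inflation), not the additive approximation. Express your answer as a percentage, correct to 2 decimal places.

(1 + g_nom) = (1 + g_real)(1 + π), so π = 1.0490 / 1.0290 − 1 = 0.01944.

1.94%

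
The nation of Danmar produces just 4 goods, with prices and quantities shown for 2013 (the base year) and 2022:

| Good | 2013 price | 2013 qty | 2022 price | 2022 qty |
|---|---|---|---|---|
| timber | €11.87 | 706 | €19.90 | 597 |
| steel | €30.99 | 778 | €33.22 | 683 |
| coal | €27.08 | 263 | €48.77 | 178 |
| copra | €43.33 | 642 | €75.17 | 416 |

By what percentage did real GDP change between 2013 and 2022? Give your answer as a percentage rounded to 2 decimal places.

Real GDP 2013 = Nominal GDP 2013 = 11.87·706 + 30.99·778 + 27.08·263 + 43.33·642 = 67430.34.
Real GDP 2022 (at 2013 prices) = 11.87·597 + 30.99·683 + 27.08·178 + 43.33·416 = 51098.08.
Real growth = 51098.08/67430.34 − 1 = -0.2422.

-24.22%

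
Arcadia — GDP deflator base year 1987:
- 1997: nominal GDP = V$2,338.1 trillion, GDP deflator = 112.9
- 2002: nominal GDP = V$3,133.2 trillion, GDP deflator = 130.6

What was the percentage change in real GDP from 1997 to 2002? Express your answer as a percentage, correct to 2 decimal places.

Deflate each year: 1997 → 2338.1/1.129 = 2070.95; 2002 → 3133.2/1.306 = 2399.08.
So real GDP changed by 2399.08/2070.95 − 1 = 0.1584, i.e. 15.84%.

15.84%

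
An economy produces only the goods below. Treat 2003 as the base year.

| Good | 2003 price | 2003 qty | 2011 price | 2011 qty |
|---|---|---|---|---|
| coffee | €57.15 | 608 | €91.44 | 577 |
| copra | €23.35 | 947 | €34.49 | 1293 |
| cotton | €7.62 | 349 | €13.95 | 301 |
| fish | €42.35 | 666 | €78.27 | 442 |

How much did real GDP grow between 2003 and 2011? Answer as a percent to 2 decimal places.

-4.04%

Real GDP 2003 = Nominal GDP 2003 = 57.15·608 + 23.35·947 + 7.62·349 + 42.35·666 = 87724.13.
Real GDP 2011 (at 2003 prices) = 57.15·577 + 23.35·1293 + 7.62·301 + 42.35·442 = 84179.42.
Real growth = 84179.42/87724.13 − 1 = -0.0404.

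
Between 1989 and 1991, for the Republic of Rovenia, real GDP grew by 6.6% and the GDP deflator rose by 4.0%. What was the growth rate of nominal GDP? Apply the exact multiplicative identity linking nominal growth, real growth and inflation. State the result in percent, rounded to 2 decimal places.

(1 + g_nom) = (1 + g_real)(1 + π) = 1.0660 × 1.0400 = 1.10864.

10.86%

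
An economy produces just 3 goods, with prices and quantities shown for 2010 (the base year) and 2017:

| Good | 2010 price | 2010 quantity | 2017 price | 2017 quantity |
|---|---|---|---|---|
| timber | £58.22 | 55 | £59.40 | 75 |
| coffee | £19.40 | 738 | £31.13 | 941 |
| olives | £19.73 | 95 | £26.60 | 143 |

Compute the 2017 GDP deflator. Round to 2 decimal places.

Nominal GDP 2017 = 59.40·75 + 31.13·941 + 26.60·143 = 37552.13.
Real GDP 2017 (at 2010 prices) = 58.22·75 + 19.40·941 + 19.73·143 = 25443.29.
Deflator = Nominal/Real × 100 = 37552.13/25443.29 × 100 = 147.591.

147.59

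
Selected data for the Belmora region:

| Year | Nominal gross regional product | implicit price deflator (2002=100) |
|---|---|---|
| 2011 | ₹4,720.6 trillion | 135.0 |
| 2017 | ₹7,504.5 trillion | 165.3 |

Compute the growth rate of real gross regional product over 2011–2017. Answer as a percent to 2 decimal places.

29.83%

Deflate each year: 2011 → 4720.6/1.350 = 3496.74; 2017 → 7504.5/1.653 = 4539.93.
So real gross regional product changed by 4539.93/3496.74 − 1 = 0.2983, i.e. 29.83%.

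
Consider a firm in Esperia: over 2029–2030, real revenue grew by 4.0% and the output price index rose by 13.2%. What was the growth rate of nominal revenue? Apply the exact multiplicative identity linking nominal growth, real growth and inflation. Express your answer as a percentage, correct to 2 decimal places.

(1 + g_nom) = (1 + g_real)(1 + π) = 1.0400 × 1.1320 = 1.17728.

17.73%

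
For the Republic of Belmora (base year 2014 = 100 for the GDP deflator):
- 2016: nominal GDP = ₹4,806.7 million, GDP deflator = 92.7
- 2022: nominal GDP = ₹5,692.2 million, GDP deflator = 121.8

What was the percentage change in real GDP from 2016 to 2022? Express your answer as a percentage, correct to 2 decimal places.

-9.87%

Real GDP 2016 = 4806.7 / 0.927 = 5185.22.
Real GDP 2022 = 5692.2 / 1.218 = 4673.40.
Real growth = 4673.40 / 5185.22 − 1 = -0.0987.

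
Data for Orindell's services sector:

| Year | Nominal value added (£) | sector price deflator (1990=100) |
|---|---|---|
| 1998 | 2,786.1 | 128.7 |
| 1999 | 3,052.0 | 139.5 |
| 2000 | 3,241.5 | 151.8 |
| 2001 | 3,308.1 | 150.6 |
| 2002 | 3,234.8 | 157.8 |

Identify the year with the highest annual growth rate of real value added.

1999: real = 3052.0/1.395 = 2187.81; growth vs 1998 (2164.80) = 1.06%.
2000: real = 3241.5/1.518 = 2135.38; growth vs 1999 (2187.81) = -2.40%.
2001: real = 3308.1/1.506 = 2196.61; growth vs 2000 (2135.38) = 2.87%.
2002: real = 3234.8/1.578 = 2049.94; growth vs 2001 (2196.61) = -6.68%.

2001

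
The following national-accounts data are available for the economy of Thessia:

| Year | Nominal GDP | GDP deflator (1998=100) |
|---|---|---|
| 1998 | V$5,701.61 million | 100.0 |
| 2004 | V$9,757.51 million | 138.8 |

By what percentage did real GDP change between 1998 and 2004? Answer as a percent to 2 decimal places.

Real GDP 1998 = 5701.61 / 1.000 = 5701.61.
Real GDP 2004 = 9757.51 / 1.388 = 7029.91.
Real growth = 7029.91 / 5701.61 − 1 = 0.2330.

23.30%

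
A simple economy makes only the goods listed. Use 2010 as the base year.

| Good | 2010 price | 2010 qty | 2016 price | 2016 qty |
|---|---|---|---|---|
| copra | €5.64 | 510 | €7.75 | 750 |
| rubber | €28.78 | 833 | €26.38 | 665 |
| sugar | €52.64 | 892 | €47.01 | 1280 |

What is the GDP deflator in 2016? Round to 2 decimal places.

Nominal GDP 2016 = 7.75·750 + 26.38·665 + 47.01·1280 = 83528.00.
Real GDP 2016 (at 2010 prices) = 5.64·750 + 28.78·665 + 52.64·1280 = 90747.90.
Deflator = Nominal/Real × 100 = 83528.00/90747.90 × 100 = 92.044.

92.04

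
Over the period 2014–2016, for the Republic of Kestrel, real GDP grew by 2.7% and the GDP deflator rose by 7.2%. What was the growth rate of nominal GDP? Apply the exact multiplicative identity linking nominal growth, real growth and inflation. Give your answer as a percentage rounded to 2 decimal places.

(1 + g_nom) = (1 + g_real)(1 + π) = 1.0270 × 1.0720 = 1.10094.

10.09%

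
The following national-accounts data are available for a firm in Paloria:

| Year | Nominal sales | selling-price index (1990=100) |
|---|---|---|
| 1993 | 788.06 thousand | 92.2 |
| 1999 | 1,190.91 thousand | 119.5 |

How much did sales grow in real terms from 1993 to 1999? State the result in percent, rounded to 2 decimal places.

Real sales 1993 = 788.06 / 0.922 = 854.73.
Real sales 1999 = 1190.91 / 1.195 = 996.58.
Real growth = 996.58 / 854.73 − 1 = 0.1660.

16.60%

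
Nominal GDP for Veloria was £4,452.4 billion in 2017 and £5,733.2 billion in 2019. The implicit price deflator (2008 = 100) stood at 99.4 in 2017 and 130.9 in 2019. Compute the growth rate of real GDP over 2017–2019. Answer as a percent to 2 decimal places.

-2.22%

Deflate each year: 2017 → 4452.4/0.994 = 4479.28; 2019 → 5733.2/1.309 = 4379.83.
So real GDP changed by 4379.83/4479.28 − 1 = -0.0222, i.e. -2.22%.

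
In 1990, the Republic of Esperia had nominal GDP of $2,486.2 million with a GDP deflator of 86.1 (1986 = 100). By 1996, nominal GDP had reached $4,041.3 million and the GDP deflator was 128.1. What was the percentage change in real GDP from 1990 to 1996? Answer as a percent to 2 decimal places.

Deflate each year: 1990 → 2486.2/0.861 = 2887.57; 1996 → 4041.3/1.281 = 3154.80.
So real GDP changed by 3154.80/2887.57 − 1 = 0.0925, i.e. 9.25%.

9.25%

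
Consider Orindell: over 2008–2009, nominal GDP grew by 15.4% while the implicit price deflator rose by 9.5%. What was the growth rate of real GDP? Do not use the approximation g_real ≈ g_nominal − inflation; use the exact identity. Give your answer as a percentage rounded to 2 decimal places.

(1 + g_nom) = (1 + g_real)(1 + π), so g_real = 1.1540 / 1.0950 − 1 = 0.05388.

5.39%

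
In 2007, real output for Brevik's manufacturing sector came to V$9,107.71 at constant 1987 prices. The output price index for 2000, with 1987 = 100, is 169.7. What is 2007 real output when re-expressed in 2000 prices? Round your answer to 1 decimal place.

Real output in 2000 prices = Real output in 1987 prices × (P_2000/P_1987) = 9107.71 × 1.697 = 15455.78.

V$15,455.8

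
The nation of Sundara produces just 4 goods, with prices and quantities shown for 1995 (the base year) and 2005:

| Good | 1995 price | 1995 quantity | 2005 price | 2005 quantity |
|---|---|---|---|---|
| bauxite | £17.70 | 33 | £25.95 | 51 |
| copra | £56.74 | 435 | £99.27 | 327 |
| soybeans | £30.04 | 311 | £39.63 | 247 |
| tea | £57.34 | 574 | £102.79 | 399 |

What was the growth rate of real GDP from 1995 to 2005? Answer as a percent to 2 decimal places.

-26.31%

Real GDP 1995 = Nominal GDP 1995 = 17.70·33 + 56.74·435 + 30.04·311 + 57.34·574 = 67521.60.
Real GDP 2005 (at 1995 prices) = 17.70·51 + 56.74·327 + 30.04·247 + 57.34·399 = 49755.22.
Real growth = 49755.22/67521.60 − 1 = -0.2631.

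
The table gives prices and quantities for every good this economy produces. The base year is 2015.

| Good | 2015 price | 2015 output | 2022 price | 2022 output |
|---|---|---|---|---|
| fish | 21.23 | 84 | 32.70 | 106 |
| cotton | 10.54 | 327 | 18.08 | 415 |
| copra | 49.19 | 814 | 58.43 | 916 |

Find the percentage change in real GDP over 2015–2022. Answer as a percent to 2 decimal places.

Real GDP 2015 = Nominal GDP 2015 = 21.23·84 + 10.54·327 + 49.19·814 = 45270.56.
Real GDP 2022 (at 2015 prices) = 21.23·106 + 10.54·415 + 49.19·916 = 51682.52.
Real growth = 51682.52/45270.56 − 1 = 0.1416.

14.16%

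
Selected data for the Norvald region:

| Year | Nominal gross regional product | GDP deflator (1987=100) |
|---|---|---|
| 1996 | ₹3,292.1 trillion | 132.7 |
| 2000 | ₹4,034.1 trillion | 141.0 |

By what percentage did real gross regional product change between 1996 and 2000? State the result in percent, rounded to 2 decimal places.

Deflate each year: 1996 → 3292.1/1.327 = 2480.86; 2000 → 4034.1/1.410 = 2861.06.
So real gross regional product changed by 2861.06/2480.86 − 1 = 0.1533, i.e. 15.33%.

15.33%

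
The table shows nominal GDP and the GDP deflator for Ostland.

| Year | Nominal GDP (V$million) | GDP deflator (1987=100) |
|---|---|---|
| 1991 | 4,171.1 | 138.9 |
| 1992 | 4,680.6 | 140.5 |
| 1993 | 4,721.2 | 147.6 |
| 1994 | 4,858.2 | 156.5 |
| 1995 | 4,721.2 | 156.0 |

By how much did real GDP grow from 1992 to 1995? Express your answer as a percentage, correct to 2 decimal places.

-9.15%

Real GDP 1992 = 4680.6/1.405 = 3331.39.
Real GDP 1995 = 4721.2/1.560 = 3026.41.
Change = 3026.41/3331.39 − 1 = -0.0915.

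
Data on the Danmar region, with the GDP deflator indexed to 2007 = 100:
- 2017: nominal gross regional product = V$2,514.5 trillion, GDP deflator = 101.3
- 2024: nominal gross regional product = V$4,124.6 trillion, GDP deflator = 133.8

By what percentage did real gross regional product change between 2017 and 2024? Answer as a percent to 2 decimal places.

Real gross regional product 2017 = 2514.5 / 1.013 = 2482.23.
Real gross regional product 2024 = 4124.6 / 1.338 = 3082.66.
Real growth = 3082.66 / 2482.23 − 1 = 0.2419.

24.19%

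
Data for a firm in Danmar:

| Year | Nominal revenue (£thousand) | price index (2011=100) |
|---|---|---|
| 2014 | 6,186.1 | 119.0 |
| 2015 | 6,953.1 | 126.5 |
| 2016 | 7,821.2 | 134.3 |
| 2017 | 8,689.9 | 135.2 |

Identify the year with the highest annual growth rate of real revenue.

2017

2015: real = 6953.1/1.265 = 5496.52; growth vs 2014 (5198.40) = 5.73%.
2016: real = 7821.2/1.343 = 5823.68; growth vs 2015 (5496.52) = 5.95%.
2017: real = 8689.9/1.352 = 6427.44; growth vs 2016 (5823.68) = 10.37%.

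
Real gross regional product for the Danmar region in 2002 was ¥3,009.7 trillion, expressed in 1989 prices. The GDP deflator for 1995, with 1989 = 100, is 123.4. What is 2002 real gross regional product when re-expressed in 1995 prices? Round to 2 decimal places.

Real gross regional product in 1995 prices = Real gross regional product in 1989 prices × (P_1995/P_1989) = 3009.7 × 1.234 = 3713.97.

¥3,713.97 trillion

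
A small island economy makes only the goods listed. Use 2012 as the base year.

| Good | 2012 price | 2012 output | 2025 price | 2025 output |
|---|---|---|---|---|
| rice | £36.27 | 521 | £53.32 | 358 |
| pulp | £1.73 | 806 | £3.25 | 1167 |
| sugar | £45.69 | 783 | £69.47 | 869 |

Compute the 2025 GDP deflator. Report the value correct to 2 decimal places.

Nominal GDP 2025 = 53.32·358 + 3.25·1167 + 69.47·869 = 83250.74.
Real GDP 2025 (at 2012 prices) = 36.27·358 + 1.73·1167 + 45.69·869 = 54708.18.
Deflator = Nominal/Real × 100 = 83250.74/54708.18 × 100 = 152.172.

152.17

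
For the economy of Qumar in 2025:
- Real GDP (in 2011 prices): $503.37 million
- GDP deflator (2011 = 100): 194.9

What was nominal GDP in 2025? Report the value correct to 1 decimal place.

Nominal GDP = Real × (GDP deflator/100) = 503.37 × 1.949 = 981.07.

$981.1 million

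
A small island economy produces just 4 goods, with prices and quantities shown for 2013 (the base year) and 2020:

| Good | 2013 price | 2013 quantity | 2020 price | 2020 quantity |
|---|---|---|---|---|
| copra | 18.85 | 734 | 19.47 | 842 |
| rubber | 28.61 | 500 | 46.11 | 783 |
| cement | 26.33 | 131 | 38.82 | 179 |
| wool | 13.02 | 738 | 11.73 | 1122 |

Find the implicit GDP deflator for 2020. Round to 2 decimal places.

126.07

Nominal GDP 2020 = 19.47·842 + 46.11·783 + 38.82·179 + 11.73·1122 = 72607.71.
Real GDP 2020 (at 2013 prices) = 18.85·842 + 28.61·783 + 26.33·179 + 13.02·1122 = 57594.84.
Deflator = Nominal/Real × 100 = 72607.71/57594.84 × 100 = 126.066.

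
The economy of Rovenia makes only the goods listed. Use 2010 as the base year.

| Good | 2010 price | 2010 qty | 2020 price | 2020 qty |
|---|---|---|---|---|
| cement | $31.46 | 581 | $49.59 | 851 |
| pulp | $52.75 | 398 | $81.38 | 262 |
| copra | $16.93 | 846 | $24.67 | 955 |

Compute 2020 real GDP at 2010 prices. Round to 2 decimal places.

$56761.11

Real GDP 2020 = Σ (p_2010 × q_2020) = 31.46·851 + 52.75·262 + 16.93·955 = 56761.11.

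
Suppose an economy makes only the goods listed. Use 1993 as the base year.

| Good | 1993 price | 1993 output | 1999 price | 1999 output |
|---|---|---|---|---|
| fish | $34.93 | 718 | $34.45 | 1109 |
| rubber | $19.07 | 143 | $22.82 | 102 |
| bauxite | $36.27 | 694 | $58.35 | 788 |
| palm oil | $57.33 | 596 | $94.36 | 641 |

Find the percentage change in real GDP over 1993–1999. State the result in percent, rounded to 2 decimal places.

Real GDP 1993 = Nominal GDP 1993 = 34.93·718 + 19.07·143 + 36.27·694 + 57.33·596 = 87146.81.
Real GDP 1999 (at 1993 prices) = 34.93·1109 + 19.07·102 + 36.27·788 + 57.33·641 = 106011.80.
Real growth = 106011.80/87146.81 − 1 = 0.2165.

21.65%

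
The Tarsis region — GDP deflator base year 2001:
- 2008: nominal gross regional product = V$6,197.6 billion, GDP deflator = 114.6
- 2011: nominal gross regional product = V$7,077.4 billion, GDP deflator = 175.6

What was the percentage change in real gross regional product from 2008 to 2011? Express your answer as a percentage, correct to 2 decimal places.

Deflate each year: 2008 → 6197.6/1.146 = 5408.03; 2011 → 7077.4/1.756 = 4030.41.
So real gross regional product changed by 4030.41/5408.03 − 1 = -0.2547, i.e. -25.47%.

-25.47%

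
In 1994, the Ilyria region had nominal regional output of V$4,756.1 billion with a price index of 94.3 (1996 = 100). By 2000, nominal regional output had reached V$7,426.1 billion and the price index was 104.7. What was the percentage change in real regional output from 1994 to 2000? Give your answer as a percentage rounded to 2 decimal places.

Real regional output 1994 = 4756.1 / 0.943 = 5043.58.
Real regional output 2000 = 7426.1 / 1.047 = 7092.74.
Real growth = 7092.74 / 5043.58 − 1 = 0.4063.

40.63%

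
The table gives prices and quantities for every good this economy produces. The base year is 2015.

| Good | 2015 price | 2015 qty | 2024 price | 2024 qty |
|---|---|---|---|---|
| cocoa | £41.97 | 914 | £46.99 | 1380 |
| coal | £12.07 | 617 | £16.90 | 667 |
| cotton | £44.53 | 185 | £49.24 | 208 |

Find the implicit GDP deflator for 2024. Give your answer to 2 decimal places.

114.79

Nominal GDP 2024 = 46.99·1380 + 16.90·667 + 49.24·208 = 86360.42.
Real GDP 2024 (at 2015 prices) = 41.97·1380 + 12.07·667 + 44.53·208 = 75231.53.
Deflator = Nominal/Real × 100 = 86360.42/75231.53 × 100 = 114.793.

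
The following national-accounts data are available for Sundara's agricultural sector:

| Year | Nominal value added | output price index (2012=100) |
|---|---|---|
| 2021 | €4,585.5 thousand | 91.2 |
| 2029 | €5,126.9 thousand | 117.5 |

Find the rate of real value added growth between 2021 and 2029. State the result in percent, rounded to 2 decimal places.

-13.22%

Real value added 2021 = 4585.5 / 0.912 = 5027.96.
Real value added 2029 = 5126.9 / 1.175 = 4363.32.
Real growth = 4363.32 / 5027.96 − 1 = -0.1322.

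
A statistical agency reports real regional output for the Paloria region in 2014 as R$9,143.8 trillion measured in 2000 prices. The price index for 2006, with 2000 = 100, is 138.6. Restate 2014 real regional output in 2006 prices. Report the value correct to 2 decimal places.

Real regional output in 2006 prices = Real regional output in 2000 prices × (P_2006/P_2000) = 9143.8 × 1.386 = 12673.31.

R$12,673.31 trillion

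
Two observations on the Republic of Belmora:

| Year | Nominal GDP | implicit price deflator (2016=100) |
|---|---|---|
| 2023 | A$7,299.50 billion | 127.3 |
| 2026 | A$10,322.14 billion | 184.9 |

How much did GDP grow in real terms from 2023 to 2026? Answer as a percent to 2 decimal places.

-2.64%

Real GDP 2023 = 7299.50 / 1.273 = 5734.09.
Real GDP 2026 = 10322.14 / 1.849 = 5582.55.
Real growth = 5582.55 / 5734.09 − 1 = -0.0264.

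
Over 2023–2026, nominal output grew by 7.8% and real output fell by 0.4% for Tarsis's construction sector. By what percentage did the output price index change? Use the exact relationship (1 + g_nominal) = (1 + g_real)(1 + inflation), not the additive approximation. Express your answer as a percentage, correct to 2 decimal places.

8.23%

(1 + g_nom) = (1 + g_real)(1 + π), so π = 1.0780 / 0.9960 − 1 = 0.08233.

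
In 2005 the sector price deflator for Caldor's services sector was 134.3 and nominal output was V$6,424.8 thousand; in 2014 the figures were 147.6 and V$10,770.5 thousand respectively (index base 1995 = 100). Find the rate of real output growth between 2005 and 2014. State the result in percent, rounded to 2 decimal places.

52.53%

Real output 2005 = 6424.8 / 1.343 = 4783.92.
Real output 2014 = 10770.5 / 1.476 = 7297.09.
Real growth = 7297.09 / 4783.92 − 1 = 0.5253.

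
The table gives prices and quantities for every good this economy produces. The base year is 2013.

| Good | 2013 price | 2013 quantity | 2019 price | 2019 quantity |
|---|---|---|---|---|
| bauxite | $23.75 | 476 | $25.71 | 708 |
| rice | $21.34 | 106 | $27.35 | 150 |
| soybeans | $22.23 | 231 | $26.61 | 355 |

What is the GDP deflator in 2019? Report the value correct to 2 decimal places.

Nominal GDP 2019 = 25.71·708 + 27.35·150 + 26.61·355 = 31751.73.
Real GDP 2019 (at 2013 prices) = 23.75·708 + 21.34·150 + 22.23·355 = 27907.65.
Deflator = Nominal/Real × 100 = 31751.73/27907.65 × 100 = 113.774.

113.77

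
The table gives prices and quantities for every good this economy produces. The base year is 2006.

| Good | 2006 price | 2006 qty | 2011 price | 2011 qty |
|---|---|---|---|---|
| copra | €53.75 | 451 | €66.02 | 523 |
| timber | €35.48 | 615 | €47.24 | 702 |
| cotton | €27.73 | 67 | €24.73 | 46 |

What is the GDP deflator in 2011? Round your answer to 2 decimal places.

Nominal GDP 2011 = 66.02·523 + 47.24·702 + 24.73·46 = 68828.52.
Real GDP 2011 (at 2006 prices) = 53.75·523 + 35.48·702 + 27.73·46 = 54293.79.
Deflator = Nominal/Real × 100 = 68828.52/54293.79 × 100 = 126.771.

126.77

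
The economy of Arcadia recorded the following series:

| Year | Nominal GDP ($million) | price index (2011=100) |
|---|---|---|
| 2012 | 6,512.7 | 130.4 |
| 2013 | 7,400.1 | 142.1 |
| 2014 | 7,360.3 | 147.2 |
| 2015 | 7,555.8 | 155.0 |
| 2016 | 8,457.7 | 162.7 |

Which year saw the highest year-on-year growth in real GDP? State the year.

2016

2013: real = 7400.1/1.421 = 5207.67; growth vs 2012 (4994.40) = 4.27%.
2014: real = 7360.3/1.472 = 5000.20; growth vs 2013 (5207.67) = -3.98%.
2015: real = 7555.8/1.550 = 4874.71; growth vs 2014 (5000.20) = -2.51%.
2016: real = 8457.7/1.627 = 5198.34; growth vs 2015 (4874.71) = 6.64%.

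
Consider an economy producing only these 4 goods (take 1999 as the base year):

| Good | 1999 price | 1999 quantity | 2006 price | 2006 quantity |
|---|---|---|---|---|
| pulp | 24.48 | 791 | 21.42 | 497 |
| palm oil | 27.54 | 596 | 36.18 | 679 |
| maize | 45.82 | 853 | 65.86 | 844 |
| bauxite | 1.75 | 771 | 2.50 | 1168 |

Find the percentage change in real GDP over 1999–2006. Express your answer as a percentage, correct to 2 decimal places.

-6.07%

Real GDP 1999 = Nominal GDP 1999 = 24.48·791 + 27.54·596 + 45.82·853 + 1.75·771 = 76211.23.
Real GDP 2006 (at 1999 prices) = 24.48·497 + 27.54·679 + 45.82·844 + 1.75·1168 = 71582.30.
Real growth = 71582.30/76211.23 − 1 = -0.0607.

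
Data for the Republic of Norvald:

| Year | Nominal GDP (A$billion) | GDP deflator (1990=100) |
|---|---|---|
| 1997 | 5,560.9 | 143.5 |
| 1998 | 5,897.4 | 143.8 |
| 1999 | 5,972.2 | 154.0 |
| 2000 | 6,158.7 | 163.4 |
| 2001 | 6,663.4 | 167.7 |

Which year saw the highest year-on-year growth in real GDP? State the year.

1998

1998: real = 5897.4/1.438 = 4101.11; growth vs 1997 (3875.19) = 5.83%.
1999: real = 5972.2/1.540 = 3878.05; growth vs 1998 (4101.11) = -5.44%.
2000: real = 6158.7/1.634 = 3769.09; growth vs 1999 (3878.05) = -2.81%.
2001: real = 6663.4/1.677 = 3973.40; growth vs 2000 (3769.09) = 5.42%.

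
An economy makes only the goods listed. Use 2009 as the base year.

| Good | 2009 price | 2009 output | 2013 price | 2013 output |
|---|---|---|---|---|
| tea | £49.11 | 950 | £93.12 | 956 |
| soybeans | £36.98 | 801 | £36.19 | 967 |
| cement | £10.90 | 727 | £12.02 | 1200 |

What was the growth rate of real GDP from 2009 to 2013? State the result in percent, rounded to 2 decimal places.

Real GDP 2009 = Nominal GDP 2009 = 49.11·950 + 36.98·801 + 10.90·727 = 84199.78.
Real GDP 2013 (at 2009 prices) = 49.11·956 + 36.98·967 + 10.90·1200 = 95788.82.
Real growth = 95788.82/84199.78 − 1 = 0.1376.

13.76%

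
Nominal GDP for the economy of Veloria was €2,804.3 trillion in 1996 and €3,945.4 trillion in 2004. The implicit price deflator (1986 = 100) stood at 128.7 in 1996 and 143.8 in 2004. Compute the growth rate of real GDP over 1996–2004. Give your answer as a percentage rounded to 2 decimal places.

Real GDP 1996 = 2804.3 / 1.287 = 2178.94.
Real GDP 2004 = 3945.4 / 1.438 = 2743.67.
Real growth = 2743.67 / 2178.94 − 1 = 0.2592.

25.92%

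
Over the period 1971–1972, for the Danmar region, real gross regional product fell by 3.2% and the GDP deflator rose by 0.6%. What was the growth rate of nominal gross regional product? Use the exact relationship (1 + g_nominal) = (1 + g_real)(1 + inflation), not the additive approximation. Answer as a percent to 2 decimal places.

-2.62%

(1 + g_nom) = (1 + g_real)(1 + π) = 0.9680 × 1.0060 = 0.97381.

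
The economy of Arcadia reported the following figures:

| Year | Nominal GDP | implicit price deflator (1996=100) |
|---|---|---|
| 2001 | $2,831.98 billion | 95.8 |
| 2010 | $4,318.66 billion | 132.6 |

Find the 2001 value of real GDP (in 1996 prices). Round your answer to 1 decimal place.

Real GDP = Nominal / (implicit price deflator/100) = 2831.98 / 0.958 = 2956.14.

$2,956.1 billion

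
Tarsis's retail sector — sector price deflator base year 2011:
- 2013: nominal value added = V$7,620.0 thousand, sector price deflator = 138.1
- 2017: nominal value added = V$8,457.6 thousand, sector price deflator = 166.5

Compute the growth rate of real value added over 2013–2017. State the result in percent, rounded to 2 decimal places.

-7.94%

Real value added 2013 = 7620.0 / 1.381 = 5517.74.
Real value added 2017 = 8457.6 / 1.665 = 5079.64.
Real growth = 5079.64 / 5517.74 − 1 = -0.0794.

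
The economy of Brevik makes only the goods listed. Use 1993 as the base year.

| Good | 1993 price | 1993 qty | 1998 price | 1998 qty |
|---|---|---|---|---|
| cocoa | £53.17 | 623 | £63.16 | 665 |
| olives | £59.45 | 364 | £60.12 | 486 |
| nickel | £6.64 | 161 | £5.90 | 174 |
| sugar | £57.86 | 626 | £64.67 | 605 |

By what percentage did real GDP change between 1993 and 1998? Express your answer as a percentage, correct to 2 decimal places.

Real GDP 1993 = Nominal GDP 1993 = 53.17·623 + 59.45·364 + 6.64·161 + 57.86·626 = 92054.11.
Real GDP 1998 (at 1993 prices) = 53.17·665 + 59.45·486 + 6.64·174 + 57.86·605 = 100411.41.
Real growth = 100411.41/92054.11 − 1 = 0.0908.

9.08%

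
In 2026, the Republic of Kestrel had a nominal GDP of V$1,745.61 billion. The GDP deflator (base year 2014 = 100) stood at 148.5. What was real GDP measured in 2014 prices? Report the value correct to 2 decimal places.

Real GDP = Nominal / (GDP deflator/100) = 1745.61 / 1.485 = 1175.49.

V$1,175.49 billion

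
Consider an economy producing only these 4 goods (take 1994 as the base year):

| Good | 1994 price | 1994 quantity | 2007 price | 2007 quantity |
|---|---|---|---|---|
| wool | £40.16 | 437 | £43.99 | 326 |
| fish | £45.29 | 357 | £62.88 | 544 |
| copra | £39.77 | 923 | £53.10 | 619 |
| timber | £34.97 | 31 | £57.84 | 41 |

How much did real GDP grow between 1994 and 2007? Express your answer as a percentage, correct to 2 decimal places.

Real GDP 1994 = Nominal GDP 1994 = 40.16·437 + 45.29·357 + 39.77·923 + 34.97·31 = 71510.23.
Real GDP 2007 (at 1994 prices) = 40.16·326 + 45.29·544 + 39.77·619 + 34.97·41 = 63781.32.
Real growth = 63781.32/71510.23 − 1 = -0.1081.

-10.81%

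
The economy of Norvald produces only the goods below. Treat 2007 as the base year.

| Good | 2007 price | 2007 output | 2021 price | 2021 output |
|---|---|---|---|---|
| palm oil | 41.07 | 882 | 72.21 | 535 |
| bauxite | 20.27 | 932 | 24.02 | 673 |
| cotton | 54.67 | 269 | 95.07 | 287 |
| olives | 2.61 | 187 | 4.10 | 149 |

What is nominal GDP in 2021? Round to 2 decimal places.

82693.80

Nominal GDP 2021 = Σ (p_2021 × q_2021) = 72.21·535 + 24.02·673 + 95.07·287 + 4.10·149 = 82693.80.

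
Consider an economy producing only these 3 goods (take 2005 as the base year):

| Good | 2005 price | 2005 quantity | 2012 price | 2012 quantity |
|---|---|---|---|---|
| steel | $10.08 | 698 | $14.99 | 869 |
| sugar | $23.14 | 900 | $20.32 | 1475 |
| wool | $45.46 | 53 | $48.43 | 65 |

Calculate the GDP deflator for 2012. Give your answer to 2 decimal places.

100.66

Nominal GDP 2012 = 14.99·869 + 20.32·1475 + 48.43·65 = 46146.26.
Real GDP 2012 (at 2005 prices) = 10.08·869 + 23.14·1475 + 45.46·65 = 45845.92.
Deflator = Nominal/Real × 100 = 46146.26/45845.92 × 100 = 100.655.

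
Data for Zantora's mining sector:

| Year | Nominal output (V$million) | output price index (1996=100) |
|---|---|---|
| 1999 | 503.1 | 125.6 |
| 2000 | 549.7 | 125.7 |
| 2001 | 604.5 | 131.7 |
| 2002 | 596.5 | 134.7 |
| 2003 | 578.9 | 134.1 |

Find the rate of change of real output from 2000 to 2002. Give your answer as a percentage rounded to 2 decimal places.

Real output 2000 = 549.7/1.257 = 437.31.
Real output 2002 = 596.5/1.347 = 442.84.
Change = 442.84/437.31 − 1 = 0.0126.

1.26%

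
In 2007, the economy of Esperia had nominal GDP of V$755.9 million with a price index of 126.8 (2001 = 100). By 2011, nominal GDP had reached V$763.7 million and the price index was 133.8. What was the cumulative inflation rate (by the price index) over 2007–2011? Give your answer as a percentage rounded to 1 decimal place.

Price-level change = 133.8 / 126.8 − 1 = 0.0552.

5.5%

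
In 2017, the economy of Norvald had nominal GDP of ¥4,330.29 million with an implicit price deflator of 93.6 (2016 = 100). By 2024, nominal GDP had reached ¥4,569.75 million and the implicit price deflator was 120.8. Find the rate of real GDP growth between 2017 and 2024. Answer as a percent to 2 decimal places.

Real GDP 2017 = 4330.29 / 0.936 = 4626.38.
Real GDP 2024 = 4569.75 / 1.208 = 3782.91.
Real growth = 3782.91 / 4626.38 − 1 = -0.1823.

-18.23%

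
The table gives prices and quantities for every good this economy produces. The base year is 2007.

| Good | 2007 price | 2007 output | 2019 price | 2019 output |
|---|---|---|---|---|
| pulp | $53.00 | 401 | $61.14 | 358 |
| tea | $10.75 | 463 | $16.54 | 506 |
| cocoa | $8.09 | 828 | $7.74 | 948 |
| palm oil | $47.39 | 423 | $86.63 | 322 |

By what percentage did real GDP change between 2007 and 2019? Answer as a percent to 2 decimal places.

Real GDP 2007 = Nominal GDP 2007 = 53.00·401 + 10.75·463 + 8.09·828 + 47.39·423 = 52974.74.
Real GDP 2019 (at 2007 prices) = 53.00·358 + 10.75·506 + 8.09·948 + 47.39·322 = 47342.40.
Real growth = 47342.40/52974.74 − 1 = -0.1063.

-10.63%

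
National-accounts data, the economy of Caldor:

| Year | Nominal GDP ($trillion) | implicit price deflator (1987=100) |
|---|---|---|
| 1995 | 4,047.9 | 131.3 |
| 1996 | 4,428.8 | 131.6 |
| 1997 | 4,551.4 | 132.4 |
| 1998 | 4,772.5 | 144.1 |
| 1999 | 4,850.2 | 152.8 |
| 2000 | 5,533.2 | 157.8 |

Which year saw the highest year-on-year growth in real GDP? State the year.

2000

1996: real = 4428.8/1.316 = 3365.35; growth vs 1995 (3082.94) = 9.16%.
1997: real = 4551.4/1.324 = 3437.61; growth vs 1996 (3365.35) = 2.15%.
1998: real = 4772.5/1.441 = 3311.94; growth vs 1997 (3437.61) = -3.66%.
1999: real = 4850.2/1.528 = 3174.21; growth vs 1998 (3311.94) = -4.16%.
2000: real = 5533.2/1.578 = 3506.46; growth vs 1999 (3174.21) = 10.47%.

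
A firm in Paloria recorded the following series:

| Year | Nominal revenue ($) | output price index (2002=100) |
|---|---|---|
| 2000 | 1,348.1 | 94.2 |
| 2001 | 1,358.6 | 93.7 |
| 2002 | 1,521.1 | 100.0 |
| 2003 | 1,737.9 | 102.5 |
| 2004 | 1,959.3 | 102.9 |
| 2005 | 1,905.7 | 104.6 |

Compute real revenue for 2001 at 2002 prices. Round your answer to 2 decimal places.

$1,449.95

Real revenue 2001 = 1358.6 / 0.937 = 1449.95.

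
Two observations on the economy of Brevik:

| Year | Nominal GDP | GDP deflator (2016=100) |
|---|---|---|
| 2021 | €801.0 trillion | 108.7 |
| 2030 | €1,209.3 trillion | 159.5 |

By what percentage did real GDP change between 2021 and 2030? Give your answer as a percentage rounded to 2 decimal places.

2.89%

Deflate each year: 2021 → 801.0/1.087 = 736.89; 2030 → 1209.3/1.595 = 758.18.
So real GDP changed by 758.18/736.89 − 1 = 0.0289, i.e. 2.89%.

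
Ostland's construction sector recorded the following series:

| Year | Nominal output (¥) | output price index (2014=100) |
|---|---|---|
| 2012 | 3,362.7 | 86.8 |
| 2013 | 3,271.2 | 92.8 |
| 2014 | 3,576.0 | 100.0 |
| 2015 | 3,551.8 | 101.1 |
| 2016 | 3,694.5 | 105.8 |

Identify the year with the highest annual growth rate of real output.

2014

2013: real = 3271.2/0.928 = 3525.00; growth vs 2012 (3874.08) = -9.01%.
2014: real = 3576.0/1.000 = 3576.00; growth vs 2013 (3525.00) = 1.45%.
2015: real = 3551.8/1.011 = 3513.16; growth vs 2014 (3576.00) = -1.76%.
2016: real = 3694.5/1.058 = 3491.97; growth vs 2015 (3513.16) = -0.60%.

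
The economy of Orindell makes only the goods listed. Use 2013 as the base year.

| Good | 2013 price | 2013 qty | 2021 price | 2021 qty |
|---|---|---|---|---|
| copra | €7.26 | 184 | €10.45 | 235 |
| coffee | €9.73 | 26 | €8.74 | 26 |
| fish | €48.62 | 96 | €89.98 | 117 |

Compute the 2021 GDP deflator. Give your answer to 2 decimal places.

Nominal GDP 2021 = 10.45·235 + 8.74·26 + 89.98·117 = 13210.65.
Real GDP 2021 (at 2013 prices) = 7.26·235 + 9.73·26 + 48.62·117 = 7647.62.
Deflator = Nominal/Real × 100 = 13210.65/7647.62 × 100 = 172.742.

172.74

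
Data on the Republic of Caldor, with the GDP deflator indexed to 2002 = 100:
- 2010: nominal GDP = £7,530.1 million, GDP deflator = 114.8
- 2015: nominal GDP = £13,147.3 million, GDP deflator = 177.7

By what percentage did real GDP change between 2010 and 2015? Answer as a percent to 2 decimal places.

12.80%

Deflate each year: 2010 → 7530.1/1.148 = 6559.32; 2015 → 13147.3/1.777 = 7398.59.
So real GDP changed by 7398.59/6559.32 − 1 = 0.1280, i.e. 12.80%.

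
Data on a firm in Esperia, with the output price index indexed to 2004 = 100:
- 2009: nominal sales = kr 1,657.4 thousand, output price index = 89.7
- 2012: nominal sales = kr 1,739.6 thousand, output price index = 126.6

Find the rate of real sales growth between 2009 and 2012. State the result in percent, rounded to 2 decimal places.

-25.63%

Real sales 2009 = 1657.4 / 0.897 = 1847.71.
Real sales 2012 = 1739.6 / 1.266 = 1374.09.
Real growth = 1374.09 / 1847.71 − 1 = -0.2563.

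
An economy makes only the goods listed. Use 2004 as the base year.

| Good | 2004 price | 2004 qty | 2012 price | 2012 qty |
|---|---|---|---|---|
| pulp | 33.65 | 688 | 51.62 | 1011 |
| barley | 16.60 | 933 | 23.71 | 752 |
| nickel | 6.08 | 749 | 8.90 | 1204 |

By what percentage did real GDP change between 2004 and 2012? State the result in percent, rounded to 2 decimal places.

24.61%

Real GDP 2004 = Nominal GDP 2004 = 33.65·688 + 16.60·933 + 6.08·749 = 43192.92.
Real GDP 2012 (at 2004 prices) = 33.65·1011 + 16.60·752 + 6.08·1204 = 53823.67.
Real growth = 53823.67/43192.92 − 1 = 0.2461.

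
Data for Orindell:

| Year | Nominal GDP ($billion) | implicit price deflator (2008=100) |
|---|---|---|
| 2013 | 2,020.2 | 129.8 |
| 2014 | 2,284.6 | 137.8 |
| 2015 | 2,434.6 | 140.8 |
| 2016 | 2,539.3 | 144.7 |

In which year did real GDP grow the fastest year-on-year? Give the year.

2014: real = 2284.6/1.378 = 1657.91; growth vs 2013 (1556.39) = 6.52%.
2015: real = 2434.6/1.408 = 1729.12; growth vs 2014 (1657.91) = 4.30%.
2016: real = 2539.3/1.447 = 1754.87; growth vs 2015 (1729.12) = 1.49%.

2014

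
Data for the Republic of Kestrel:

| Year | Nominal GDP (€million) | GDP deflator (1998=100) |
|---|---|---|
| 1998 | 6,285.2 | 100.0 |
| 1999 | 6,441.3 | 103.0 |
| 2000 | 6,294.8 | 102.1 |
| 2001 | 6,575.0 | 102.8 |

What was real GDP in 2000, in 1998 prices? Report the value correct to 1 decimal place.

Real GDP 2000 = 6294.8 / 1.021 = 6165.33.

€6,165.3 million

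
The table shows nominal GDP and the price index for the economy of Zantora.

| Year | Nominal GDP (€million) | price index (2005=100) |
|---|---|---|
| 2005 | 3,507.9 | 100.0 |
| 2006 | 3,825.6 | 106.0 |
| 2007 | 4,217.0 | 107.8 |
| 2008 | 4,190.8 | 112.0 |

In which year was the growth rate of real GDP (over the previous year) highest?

2007

2006: real = 3825.6/1.060 = 3609.06; growth vs 2005 (3507.90) = 2.88%.
2007: real = 4217.0/1.078 = 3911.87; growth vs 2006 (3609.06) = 8.39%.
2008: real = 4190.8/1.120 = 3741.79; growth vs 2007 (3911.87) = -4.35%.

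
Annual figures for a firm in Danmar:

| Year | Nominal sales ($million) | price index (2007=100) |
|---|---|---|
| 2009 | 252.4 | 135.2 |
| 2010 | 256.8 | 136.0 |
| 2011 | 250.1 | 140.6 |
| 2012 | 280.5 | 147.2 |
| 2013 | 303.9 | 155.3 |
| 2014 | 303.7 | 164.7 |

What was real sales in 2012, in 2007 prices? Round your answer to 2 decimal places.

$190.56 million

Real sales 2012 = 280.5 / 1.472 = 190.56.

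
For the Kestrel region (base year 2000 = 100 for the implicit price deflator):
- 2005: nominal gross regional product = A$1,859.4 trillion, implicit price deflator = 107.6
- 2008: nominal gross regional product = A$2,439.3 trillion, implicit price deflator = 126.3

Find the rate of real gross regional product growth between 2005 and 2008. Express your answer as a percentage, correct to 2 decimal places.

Real gross regional product 2005 = 1859.4 / 1.076 = 1728.07.
Real gross regional product 2008 = 2439.3 / 1.263 = 1931.35.
Real growth = 1931.35 / 1728.07 − 1 = 0.1176.

11.76%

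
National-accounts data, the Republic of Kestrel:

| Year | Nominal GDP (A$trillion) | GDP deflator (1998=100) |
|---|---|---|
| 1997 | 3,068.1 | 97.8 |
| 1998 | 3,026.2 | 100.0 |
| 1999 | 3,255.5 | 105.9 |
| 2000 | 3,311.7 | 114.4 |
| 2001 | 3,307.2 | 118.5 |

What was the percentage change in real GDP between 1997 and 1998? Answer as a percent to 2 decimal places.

-3.54%

Real GDP 1997 = 3068.1/0.978 = 3137.12.
Real GDP 1998 = 3026.2/1.000 = 3026.20.
Change = 3026.20/3137.12 − 1 = -0.0354.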